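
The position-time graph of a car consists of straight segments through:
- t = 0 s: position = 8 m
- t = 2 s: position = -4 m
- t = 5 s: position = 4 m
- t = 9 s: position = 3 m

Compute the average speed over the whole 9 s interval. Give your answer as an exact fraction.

7/3 m/s

Average speed = (total path length)/(elapsed time); on a piecewise-linear x-t graph the path length is Σ|Δx|.
0–2 s: |Δx| = |-4 − 8| = 12 m
2–5 s: |Δx| = |4 − -4| = 8 m
5–9 s: |Δx| = |3 − 4| = 1 m
Total path = 21 m; average speed = 21/9 = 7/3 m/s.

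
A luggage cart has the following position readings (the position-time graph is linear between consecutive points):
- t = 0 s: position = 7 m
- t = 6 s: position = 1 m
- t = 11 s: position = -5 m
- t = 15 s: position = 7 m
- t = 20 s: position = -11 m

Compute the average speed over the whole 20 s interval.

Average speed = (total path length)/(elapsed time); on a piecewise-linear x-t graph the path length is Σ|Δx|.
0–6 s: |Δx| = |1 − 7| = 6 m
6–11 s: |Δx| = |-5 − 1| = 6 m
11–15 s: |Δx| = |7 − -5| = 12 m
15–20 s: |Δx| = |-11 − 7| = 18 m
Total path = 42 m; average speed = 42/20 = 2.1 m/s.

2.1 m/s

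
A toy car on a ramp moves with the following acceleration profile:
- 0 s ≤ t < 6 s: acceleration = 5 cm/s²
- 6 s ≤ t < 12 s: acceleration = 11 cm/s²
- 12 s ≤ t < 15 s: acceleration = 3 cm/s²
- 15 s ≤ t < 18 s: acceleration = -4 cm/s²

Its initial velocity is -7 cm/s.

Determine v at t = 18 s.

Δv equals the area under the a-t graph; then v = v₀ + Δv.
0–6 s: 5 × 6 = 30 cm/s
6–12 s: 11 × 6 = 66 cm/s
12–15 s: 3 × 3 = 9 cm/s
15–18 s: -4 × 3 = -12 cm/s
Δv = 93 cm/s, so v(18) = -7 + (93) = 86 cm/s.

86 cm/s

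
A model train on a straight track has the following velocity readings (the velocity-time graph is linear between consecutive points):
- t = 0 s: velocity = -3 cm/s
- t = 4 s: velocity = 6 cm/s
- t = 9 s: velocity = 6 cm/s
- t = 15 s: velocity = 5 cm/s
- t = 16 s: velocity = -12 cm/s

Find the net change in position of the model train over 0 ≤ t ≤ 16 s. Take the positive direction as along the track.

Displacement is the signed area under the v-t curve.
0–4 s: ½(-3 + 6)(4) = 6 cm
4–9 s: 6 × 5 = 30 cm
9–15 s: ½(6 + 5)(6) = 33 cm
15–16 s: ½(5 + -12)(1) = -3.5 cm
Net displacement = 65.5 cm

65.5 cm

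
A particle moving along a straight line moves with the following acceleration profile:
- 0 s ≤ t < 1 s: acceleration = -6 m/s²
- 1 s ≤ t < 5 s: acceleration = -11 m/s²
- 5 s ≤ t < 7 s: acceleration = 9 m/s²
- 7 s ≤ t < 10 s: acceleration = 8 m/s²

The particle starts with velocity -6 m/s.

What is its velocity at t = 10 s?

-14 m/s

Δv equals the area under the a-t graph; then v = v₀ + Δv.
0–1 s: -6 × 1 = -6 m/s
1–5 s: -11 × 4 = -44 m/s
5–7 s: 9 × 2 = 18 m/s
7–10 s: 8 × 3 = 24 m/s
Δv = -8 m/s, so v(10) = -6 + (-8) = -14 m/s.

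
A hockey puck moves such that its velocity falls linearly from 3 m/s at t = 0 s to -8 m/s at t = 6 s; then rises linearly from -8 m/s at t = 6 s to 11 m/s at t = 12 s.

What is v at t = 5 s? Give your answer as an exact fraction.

-37/6 m/s

On 0–6 s the graph is linear from 3 to -8 m/s: v(5) = 3 + (-8 − 3)·(5 − 0)/(6 − 0) = -37/6 m/s.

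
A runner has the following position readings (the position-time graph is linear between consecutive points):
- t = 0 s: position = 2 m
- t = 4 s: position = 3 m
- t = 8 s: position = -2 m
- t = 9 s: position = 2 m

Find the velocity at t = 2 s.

0.25 m/s

Velocity is the slope of the x-t graph on 0–4 s: (3 − 2)/(4 − 0) = 0.25 m/s.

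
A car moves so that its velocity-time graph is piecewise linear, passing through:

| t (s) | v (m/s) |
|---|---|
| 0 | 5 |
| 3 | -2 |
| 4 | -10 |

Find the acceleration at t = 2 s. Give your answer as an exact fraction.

-7/3 m/s²

Acceleration is the slope of the v-t graph on 0–3 s: (-2 − 5)/(3 − 0) = -7/3 m/s².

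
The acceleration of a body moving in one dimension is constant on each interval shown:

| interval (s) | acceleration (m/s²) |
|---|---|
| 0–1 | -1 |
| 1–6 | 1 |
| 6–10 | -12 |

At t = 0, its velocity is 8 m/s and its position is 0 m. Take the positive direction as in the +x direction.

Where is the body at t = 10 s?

On each constant-a segment, Δv = aΔt and Δx = v₀Δt + ½aΔt²; chain segment to segment.
0–1 s: v starts 8 m/s; Δx = 8·1 + ½·-1·1² = 7.5 m; v ends 7 m/s.
1–6 s: v starts 7 m/s; Δx = 7·5 + ½·1·5² = 47.5 m; v ends 12 m/s.
6–10 s: v starts 12 m/s; Δx = 12·4 + ½·-12·4² = -48 m; v ends -36 m/s.
x(10) = 0 + Σ Δx = 7 m.

7 m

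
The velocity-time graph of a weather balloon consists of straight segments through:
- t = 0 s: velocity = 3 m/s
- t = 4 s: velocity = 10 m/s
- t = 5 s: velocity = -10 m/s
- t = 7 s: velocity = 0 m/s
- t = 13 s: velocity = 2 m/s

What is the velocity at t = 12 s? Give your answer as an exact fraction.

5/3 m/s

On 7–13 s the graph is linear from 0 to 2 m/s: v(12) = 0 + (2 − 0)·(12 − 7)/(13 − 7) = 5/3 m/s.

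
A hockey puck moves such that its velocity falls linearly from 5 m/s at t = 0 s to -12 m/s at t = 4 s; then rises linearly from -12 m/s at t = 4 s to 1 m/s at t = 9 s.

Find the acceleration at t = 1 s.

-4.25 m/s²

Acceleration is the slope of the v-t graph on 0–4 s: (-12 − 5)/(4 − 0) = -4.25 m/s².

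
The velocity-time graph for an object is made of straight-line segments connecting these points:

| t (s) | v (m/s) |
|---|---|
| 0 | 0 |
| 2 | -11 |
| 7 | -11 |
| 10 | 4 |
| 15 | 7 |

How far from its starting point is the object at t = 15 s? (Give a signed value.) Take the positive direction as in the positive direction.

Net displacement equals the area under the velocity-time graph (areas below the axis count negative).
0–2 s: ½(0 + -11)(2) = -11 m
2–7 s: -11 × 5 = -55 m
7–10 s: ½(-11 + 4)(3) = -10.5 m
10–15 s: ½(4 + 7)(5) = 27.5 m
Net displacement = -49 m

-49 m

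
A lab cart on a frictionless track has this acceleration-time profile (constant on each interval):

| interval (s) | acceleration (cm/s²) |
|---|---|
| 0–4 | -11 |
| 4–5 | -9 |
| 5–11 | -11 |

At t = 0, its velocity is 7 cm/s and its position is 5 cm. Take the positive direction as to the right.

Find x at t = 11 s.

-570.5 cm

On each constant-a segment, Δv = aΔt and Δx = v₀Δt + ½aΔt²; chain segment to segment.
0–4 s: v starts 7 cm/s; Δx = 7·4 + ½·-11·4² = -60 cm; v ends -37 cm/s.
4–5 s: v starts -37 cm/s; Δx = -37·1 + ½·-9·1² = -41.5 cm; v ends -46 cm/s.
5–11 s: v starts -46 cm/s; Δx = -46·6 + ½·-11·6² = -474 cm; v ends -112 cm/s.
x(11) = 5 + Σ Δx = -570.5 cm.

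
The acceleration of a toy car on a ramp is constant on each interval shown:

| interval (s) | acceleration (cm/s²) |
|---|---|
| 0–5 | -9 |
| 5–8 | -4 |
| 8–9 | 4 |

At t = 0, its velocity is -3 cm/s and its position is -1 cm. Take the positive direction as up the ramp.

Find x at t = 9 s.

On each constant-a segment, Δv = aΔt and Δx = v₀Δt + ½aΔt²; chain segment to segment.
0–5 s: v starts -3 cm/s; Δx = -3·5 + ½·-9·5² = -127.5 cm; v ends -48 cm/s.
5–8 s: v starts -48 cm/s; Δx = -48·3 + ½·-4·3² = -162 cm; v ends -60 cm/s.
8–9 s: v starts -60 cm/s; Δx = -60·1 + ½·4·1² = -58 cm; v ends -56 cm/s.
x(9) = -1 + Σ Δx = -348.5 cm.

-348.5 cm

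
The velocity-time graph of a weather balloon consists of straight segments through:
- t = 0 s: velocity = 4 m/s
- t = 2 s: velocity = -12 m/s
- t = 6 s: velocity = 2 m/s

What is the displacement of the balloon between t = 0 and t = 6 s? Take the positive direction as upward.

-28 m

Net displacement equals the area under the velocity-time graph (areas below the axis count negative).
0–2 s: ½(4 + -12)(2) = -8 m
2–6 s: ½(-12 + 2)(4) = -20 m
Net displacement = -28 m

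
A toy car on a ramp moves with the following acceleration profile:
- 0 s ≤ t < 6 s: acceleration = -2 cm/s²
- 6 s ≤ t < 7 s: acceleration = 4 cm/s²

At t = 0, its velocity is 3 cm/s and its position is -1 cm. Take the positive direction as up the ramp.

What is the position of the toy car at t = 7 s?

On each constant-a segment, Δv = aΔt and Δx = v₀Δt + ½aΔt²; chain segment to segment.
0–6 s: v starts 3 cm/s; Δx = 3·6 + ½·-2·6² = -18 cm; v ends -9 cm/s.
6–7 s: v starts -9 cm/s; Δx = -9·1 + ½·4·1² = -7 cm; v ends -5 cm/s.
x(7) = -1 + Σ Δx = -26 cm.

-26 cm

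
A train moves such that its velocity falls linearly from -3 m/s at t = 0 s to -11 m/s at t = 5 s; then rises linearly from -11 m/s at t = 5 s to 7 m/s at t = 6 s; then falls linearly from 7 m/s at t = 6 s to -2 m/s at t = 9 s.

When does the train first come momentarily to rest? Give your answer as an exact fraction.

t = 101/18 s

v changes sign on 5–6 s (from -11 to 7); the graph is linear there, so v = 0 at t = 5 + (11)·(6 − 5)/(7 − -11) = 101/18 s.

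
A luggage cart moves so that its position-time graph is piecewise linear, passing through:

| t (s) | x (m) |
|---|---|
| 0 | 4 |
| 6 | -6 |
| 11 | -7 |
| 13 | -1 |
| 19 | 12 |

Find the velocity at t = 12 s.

Velocity is the slope of the x-t graph on 11–13 s: (-1 − -7)/(13 − 11) = 3 m/s.

3 m/s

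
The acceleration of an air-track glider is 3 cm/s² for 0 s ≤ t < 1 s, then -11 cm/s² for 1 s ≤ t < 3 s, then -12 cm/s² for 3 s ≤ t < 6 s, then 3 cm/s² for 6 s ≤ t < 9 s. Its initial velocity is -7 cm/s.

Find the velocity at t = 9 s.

Δv equals the area under the a-t graph; then v = v₀ + Δv.
0–1 s: 3 × 1 = 3 cm/s
1–3 s: -11 × 2 = -22 cm/s
3–6 s: -12 × 3 = -36 cm/s
6–9 s: 3 × 3 = 9 cm/s
Δv = -46 cm/s, so v(9) = -7 + (-46) = -53 cm/s.

-53 cm/s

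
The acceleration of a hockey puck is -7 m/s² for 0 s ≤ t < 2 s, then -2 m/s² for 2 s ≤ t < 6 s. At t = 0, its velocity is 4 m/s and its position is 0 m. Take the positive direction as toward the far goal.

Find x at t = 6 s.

-62 m

On each constant-a segment, Δv = aΔt and Δx = v₀Δt + ½aΔt²; chain segment to segment.
0–2 s: v starts 4 m/s; Δx = 4·2 + ½·-7·2² = -6 m; v ends -10 m/s.
2–6 s: v starts -10 m/s; Δx = -10·4 + ½·-2·4² = -56 m; v ends -18 m/s.
x(6) = 0 + Σ Δx = -62 m.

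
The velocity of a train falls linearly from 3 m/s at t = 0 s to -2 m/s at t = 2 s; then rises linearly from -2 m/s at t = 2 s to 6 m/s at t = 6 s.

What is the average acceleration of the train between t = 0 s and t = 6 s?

Average acceleration = Δv/Δt = (6 − 3)/(6 − 0) = 0.5 m/s².

0.5 m/s²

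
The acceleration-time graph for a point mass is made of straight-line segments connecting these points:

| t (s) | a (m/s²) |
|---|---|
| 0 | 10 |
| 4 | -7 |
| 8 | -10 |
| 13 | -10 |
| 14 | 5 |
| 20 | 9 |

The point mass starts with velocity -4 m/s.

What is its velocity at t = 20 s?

Δv equals the area under the a-t graph; then v = v₀ + Δv.
0–4 s: ½(10 + -7)(4) = 6 m/s
4–8 s: ½(-7 + -10)(4) = -34 m/s
8–13 s: -10 × 5 = -50 m/s
13–14 s: ½(-10 + 5)(1) = -2.5 m/s
14–20 s: ½(5 + 9)(6) = 42 m/s
Δv = -38.5 m/s, so v(20) = -4 + (-38.5) = -42.5 m/s.

-42.5 m/s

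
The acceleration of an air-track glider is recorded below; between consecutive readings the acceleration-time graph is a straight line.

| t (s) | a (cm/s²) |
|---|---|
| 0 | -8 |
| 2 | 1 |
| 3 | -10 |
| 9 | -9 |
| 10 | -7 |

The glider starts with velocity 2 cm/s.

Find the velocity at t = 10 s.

Δv equals the area under the a-t graph; then v = v₀ + Δv.
0–2 s: ½(-8 + 1)(2) = -7 cm/s
2–3 s: ½(1 + -10)(1) = -4.5 cm/s
3–9 s: ½(-10 + -9)(6) = -57 cm/s
9–10 s: ½(-9 + -7)(1) = -8 cm/s
Δv = -76.5 cm/s, so v(10) = 2 + (-76.5) = -74.5 cm/s.

-74.5 cm/s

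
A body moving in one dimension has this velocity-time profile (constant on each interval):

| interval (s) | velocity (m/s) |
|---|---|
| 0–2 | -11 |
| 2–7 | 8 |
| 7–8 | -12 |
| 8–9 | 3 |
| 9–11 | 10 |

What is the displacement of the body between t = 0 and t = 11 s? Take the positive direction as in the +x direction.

Net displacement equals the area under the velocity-time graph (areas below the axis count negative).
0–2 s: -11 × 2 = -22 m
2–7 s: 8 × 5 = 40 m
7–8 s: -12 × 1 = -12 m
8–9 s: 3 × 1 = 3 m
9–11 s: 10 × 2 = 20 m
Net displacement = 29 m

29 m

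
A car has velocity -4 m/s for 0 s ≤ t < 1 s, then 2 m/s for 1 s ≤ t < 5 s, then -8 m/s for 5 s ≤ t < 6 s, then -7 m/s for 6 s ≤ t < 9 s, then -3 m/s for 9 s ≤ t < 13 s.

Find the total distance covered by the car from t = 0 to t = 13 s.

53 m

Total distance travelled is ∫|v| dt — sum the magnitudes of each area piece.
0–1 s: |-4| × 1 = 4 m
1–5 s: |2| × 4 = 8 m
5–6 s: |-8| × 1 = 8 m
6–9 s: |-7| × 3 = 21 m
9–13 s: |-3| × 4 = 12 m
Total distance = 53 m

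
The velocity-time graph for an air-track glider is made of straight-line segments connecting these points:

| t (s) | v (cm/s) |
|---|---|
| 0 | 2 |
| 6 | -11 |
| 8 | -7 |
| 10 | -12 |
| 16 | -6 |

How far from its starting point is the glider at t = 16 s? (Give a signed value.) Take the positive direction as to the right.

Net displacement equals the area under the velocity-time graph (areas below the axis count negative).
0–6 s: ½(2 + -11)(6) = -27 cm
6–8 s: ½(-11 + -7)(2) = -18 cm
8–10 s: ½(-7 + -12)(2) = -19 cm
10–16 s: ½(-12 + -6)(6) = -54 cm
Net displacement = -118 cm

-118 cm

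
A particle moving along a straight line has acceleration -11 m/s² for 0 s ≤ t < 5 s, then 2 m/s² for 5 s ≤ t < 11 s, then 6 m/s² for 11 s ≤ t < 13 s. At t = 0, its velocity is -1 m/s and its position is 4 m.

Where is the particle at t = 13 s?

On each constant-a segment, Δv = aΔt and Δx = v₀Δt + ½aΔt²; chain segment to segment.
0–5 s: v starts -1 m/s; Δx = -1·5 + ½·-11·5² = -142.5 m; v ends -56 m/s.
5–11 s: v starts -56 m/s; Δx = -56·6 + ½·2·6² = -300 m; v ends -44 m/s.
11–13 s: v starts -44 m/s; Δx = -44·2 + ½·6·2² = -76 m; v ends -32 m/s.
x(13) = 4 + Σ Δx = -514.5 m.

-514.5 m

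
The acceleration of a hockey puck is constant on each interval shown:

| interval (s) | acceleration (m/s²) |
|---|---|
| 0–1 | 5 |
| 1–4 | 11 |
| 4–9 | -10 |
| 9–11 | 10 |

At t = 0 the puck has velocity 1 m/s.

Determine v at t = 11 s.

9 m/s

Δv equals the area under the a-t graph; then v = v₀ + Δv.
0–1 s: 5 × 1 = 5 m/s
1–4 s: 11 × 3 = 33 m/s
4–9 s: -10 × 5 = -50 m/s
9–11 s: 10 × 2 = 20 m/s
Δv = 8 m/s, so v(11) = 1 + (8) = 9 m/s.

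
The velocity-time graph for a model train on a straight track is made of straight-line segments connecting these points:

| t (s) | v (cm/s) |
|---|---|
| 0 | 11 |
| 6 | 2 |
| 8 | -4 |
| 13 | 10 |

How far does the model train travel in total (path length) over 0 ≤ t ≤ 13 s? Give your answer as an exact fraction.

Total distance travelled is ∫|v| dt — sum the magnitudes of each area piece.
0–6 s: |½(11 + 2)(6)| = 39 cm
6–8 s: v = 0 at t = 20/3 s; triangle areas 2/3 + 8/3 = 10/3 cm
8–13 s: v = 0 at t = 66/7 s; triangle areas 20/7 + 125/7 = 145/7 cm
Total distance = 1324/21 cm

1324/21 cm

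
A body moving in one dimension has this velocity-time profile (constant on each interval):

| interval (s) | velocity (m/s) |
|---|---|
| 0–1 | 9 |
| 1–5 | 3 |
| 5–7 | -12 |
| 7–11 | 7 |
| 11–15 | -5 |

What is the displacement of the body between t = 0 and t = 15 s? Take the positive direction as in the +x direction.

Displacement is the signed area under the v-t curve.
0–1 s: 9 × 1 = 9 m
1–5 s: 3 × 4 = 12 m
5–7 s: -12 × 2 = -24 m
7–11 s: 7 × 4 = 28 m
11–15 s: -5 × 4 = -20 m
Net displacement = 5 m

5 m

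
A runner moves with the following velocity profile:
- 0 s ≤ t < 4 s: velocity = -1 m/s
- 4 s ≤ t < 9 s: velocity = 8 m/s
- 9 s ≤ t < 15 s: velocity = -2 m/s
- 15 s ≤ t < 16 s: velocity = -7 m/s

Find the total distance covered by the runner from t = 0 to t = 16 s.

Distance (not displacement) is the total path length: add the absolute areas under v-t.
0–4 s: |-1| × 4 = 4 m
4–9 s: |8| × 5 = 40 m
9–15 s: |-2| × 6 = 12 m
15–16 s: |-7| × 1 = 7 m
Total distance = 63 m

63 m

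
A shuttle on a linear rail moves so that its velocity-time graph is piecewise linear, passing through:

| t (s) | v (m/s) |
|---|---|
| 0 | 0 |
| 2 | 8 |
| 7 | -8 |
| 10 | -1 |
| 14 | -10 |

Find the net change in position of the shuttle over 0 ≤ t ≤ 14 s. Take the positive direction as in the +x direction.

Net displacement equals the area under the velocity-time graph (areas below the axis count negative).
0–2 s: ½(0 + 8)(2) = 8 m
2–7 s: ½(8 + -8)(5) = 0 m
7–10 s: ½(-8 + -1)(3) = -13.5 m
10–14 s: ½(-1 + -10)(4) = -22 m
Net displacement = -27.5 m

-27.5 m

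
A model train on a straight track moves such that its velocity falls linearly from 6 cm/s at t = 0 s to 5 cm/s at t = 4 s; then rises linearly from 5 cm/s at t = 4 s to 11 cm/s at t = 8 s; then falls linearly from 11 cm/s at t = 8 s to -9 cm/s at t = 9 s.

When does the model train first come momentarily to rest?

t = 8.55 s

v changes sign on 8–9 s (from 11 to -9); the graph is linear there, so v = 0 at t = 8 + (-11)·(9 − 8)/(-9 − 11) = 8.55 s.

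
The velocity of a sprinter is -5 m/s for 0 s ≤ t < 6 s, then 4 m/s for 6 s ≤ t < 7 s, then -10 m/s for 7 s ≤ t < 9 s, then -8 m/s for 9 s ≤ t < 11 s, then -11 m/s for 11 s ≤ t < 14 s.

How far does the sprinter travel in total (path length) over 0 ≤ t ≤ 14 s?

103 m

Distance (not displacement) is the total path length: add the absolute areas under v-t.
0–6 s: |-5| × 6 = 30 m
6–7 s: |4| × 1 = 4 m
7–9 s: |-10| × 2 = 20 m
9–11 s: |-8| × 2 = 16 m
11–14 s: |-11| × 3 = 33 m
Total distance = 103 m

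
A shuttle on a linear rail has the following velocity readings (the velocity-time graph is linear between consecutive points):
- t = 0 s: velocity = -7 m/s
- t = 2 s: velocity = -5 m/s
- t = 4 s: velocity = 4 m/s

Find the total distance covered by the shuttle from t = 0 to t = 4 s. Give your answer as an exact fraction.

Total distance travelled is ∫|v| dt — sum the magnitudes of each area piece.
0–2 s: |½(-7 + -5)(2)| = 12 m
2–4 s: v = 0 at t = 28/9 s; triangle areas 25/9 + 16/9 = 41/9 m
Total distance = 149/9 m

149/9 m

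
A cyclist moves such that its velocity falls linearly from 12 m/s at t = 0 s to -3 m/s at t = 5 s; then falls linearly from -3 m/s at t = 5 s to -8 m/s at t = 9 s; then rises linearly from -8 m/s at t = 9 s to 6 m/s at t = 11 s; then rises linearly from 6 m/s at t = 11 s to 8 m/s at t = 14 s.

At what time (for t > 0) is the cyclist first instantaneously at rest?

t = 4 s

v changes sign on 0–5 s (from 12 to -3); the graph is linear there, so v = 0 at t = 0 + (-12)·(5 − 0)/(-3 − 12) = 4 s.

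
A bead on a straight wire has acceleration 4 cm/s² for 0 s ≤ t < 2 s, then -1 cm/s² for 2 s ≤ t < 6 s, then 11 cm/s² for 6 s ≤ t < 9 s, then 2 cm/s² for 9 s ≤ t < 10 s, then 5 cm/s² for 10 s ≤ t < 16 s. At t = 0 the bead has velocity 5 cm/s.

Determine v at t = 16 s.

Δv equals the area under the a-t graph; then v = v₀ + Δv.
0–2 s: 4 × 2 = 8 cm/s
2–6 s: -1 × 4 = -4 cm/s
6–9 s: 11 × 3 = 33 cm/s
9–10 s: 2 × 1 = 2 cm/s
10–16 s: 5 × 6 = 30 cm/s
Δv = 69 cm/s, so v(16) = 5 + (69) = 74 cm/s.

74 cm/s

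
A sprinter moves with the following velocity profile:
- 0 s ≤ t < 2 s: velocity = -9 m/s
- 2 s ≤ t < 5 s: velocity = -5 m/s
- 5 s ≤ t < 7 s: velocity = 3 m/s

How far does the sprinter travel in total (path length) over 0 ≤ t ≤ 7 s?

39 m

Total distance travelled is ∫|v| dt — sum the magnitudes of each area piece.
0–2 s: |-9| × 2 = 18 m
2–5 s: |-5| × 3 = 15 m
5–7 s: |3| × 2 = 6 m
Total distance = 39 m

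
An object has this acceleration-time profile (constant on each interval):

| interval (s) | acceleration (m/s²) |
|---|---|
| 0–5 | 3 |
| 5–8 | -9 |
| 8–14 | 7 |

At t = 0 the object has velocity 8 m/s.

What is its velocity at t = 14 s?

38 m/s

Δv equals the area under the a-t graph; then v = v₀ + Δv.
0–5 s: 3 × 5 = 15 m/s
5–8 s: -9 × 3 = -27 m/s
8–14 s: 7 × 6 = 42 m/s
Δv = 30 m/s, so v(14) = 8 + (30) = 38 m/s.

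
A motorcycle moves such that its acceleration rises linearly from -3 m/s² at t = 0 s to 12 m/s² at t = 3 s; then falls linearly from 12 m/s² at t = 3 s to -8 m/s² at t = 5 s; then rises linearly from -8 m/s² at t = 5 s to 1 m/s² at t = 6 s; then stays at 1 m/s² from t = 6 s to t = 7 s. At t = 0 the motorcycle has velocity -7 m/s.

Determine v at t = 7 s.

8 m/s

Δv equals the area under the a-t graph; then v = v₀ + Δv.
0–3 s: ½(-3 + 12)(3) = 13.5 m/s
3–5 s: ½(12 + -8)(2) = 4 m/s
5–6 s: ½(-8 + 1)(1) = -3.5 m/s
6–7 s: 1 × 1 = 1 m/s
Δv = 15 m/s, so v(7) = -7 + (15) = 8 m/s.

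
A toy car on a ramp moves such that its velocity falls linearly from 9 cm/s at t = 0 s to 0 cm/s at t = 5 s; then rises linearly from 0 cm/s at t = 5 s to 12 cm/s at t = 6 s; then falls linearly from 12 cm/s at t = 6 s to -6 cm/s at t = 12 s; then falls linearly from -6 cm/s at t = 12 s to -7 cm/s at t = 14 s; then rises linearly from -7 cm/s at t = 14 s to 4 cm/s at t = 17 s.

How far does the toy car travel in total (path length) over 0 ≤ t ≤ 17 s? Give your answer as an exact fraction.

Total distance travelled is ∫|v| dt — sum the magnitudes of each area piece.
0–5 s: |½(9 + 0)(5)| = 22.5 cm
5–6 s: |½(0 + 12)(1)| = 6 cm
6–12 s: v = 0 at t = 10 s; triangle areas 24 + 6 = 30 cm
12–14 s: |½(-6 + -7)(2)| = 13 cm
14–17 s: v = 0 at t = 175/11 s; triangle areas 147/22 + 24/11 = 195/22 cm
Total distance = 884/11 cm

884/11 cm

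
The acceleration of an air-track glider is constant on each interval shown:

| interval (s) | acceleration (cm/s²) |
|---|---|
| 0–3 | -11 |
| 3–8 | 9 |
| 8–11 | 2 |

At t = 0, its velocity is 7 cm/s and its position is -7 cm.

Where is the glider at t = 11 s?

On each constant-a segment, Δv = aΔt and Δx = v₀Δt + ½aΔt²; chain segment to segment.
0–3 s: v starts 7 cm/s; Δx = 7·3 + ½·-11·3² = -28.5 cm; v ends -26 cm/s.
3–8 s: v starts -26 cm/s; Δx = -26·5 + ½·9·5² = -17.5 cm; v ends 19 cm/s.
8–11 s: v starts 19 cm/s; Δx = 19·3 + ½·2·3² = 66 cm; v ends 25 cm/s.
x(11) = -7 + Σ Δx = 13 cm.

13 cm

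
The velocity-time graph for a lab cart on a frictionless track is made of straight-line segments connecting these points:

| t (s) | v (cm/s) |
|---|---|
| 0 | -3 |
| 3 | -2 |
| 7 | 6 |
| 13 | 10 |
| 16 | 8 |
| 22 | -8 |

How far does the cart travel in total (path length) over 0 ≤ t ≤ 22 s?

Total distance travelled is ∫|v| dt — sum the magnitudes of each area piece.
0–3 s: |½(-3 + -2)(3)| = 7.5 cm
3–7 s: v = 0 at t = 4 s; triangle areas 1 + 9 = 10 cm
7–13 s: |½(6 + 10)(6)| = 48 cm
13–16 s: |½(10 + 8)(3)| = 27 cm
16–22 s: v = 0 at t = 19 s; triangle areas 12 + 12 = 24 cm
Total distance = 116.5 cm

116.5 cm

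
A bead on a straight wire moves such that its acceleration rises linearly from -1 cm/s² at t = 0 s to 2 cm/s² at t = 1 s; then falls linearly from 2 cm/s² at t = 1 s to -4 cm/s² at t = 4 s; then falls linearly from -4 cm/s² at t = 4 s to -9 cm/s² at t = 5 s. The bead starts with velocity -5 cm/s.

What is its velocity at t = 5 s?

-14 cm/s

Δv equals the area under the a-t graph; then v = v₀ + Δv.
0–1 s: ½(-1 + 2)(1) = 0.5 cm/s
1–4 s: ½(2 + -4)(3) = -3 cm/s
4–5 s: ½(-4 + -9)(1) = -6.5 cm/s
Δv = -9 cm/s, so v(5) = -5 + (-9) = -14 cm/s.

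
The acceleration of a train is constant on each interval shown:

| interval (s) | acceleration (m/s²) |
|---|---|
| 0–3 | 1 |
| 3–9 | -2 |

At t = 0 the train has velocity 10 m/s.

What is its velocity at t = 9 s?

Δv equals the area under the a-t graph; then v = v₀ + Δv.
0–3 s: 1 × 3 = 3 m/s
3–9 s: -2 × 6 = -12 m/s
Δv = -9 m/s, so v(9) = 10 + (-9) = 1 m/s.

1 m/s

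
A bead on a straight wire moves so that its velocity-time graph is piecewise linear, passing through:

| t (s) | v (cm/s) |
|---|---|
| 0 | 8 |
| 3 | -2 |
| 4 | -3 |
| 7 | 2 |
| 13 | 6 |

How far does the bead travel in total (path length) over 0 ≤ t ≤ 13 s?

Distance (not displacement) is the total path length: add the absolute areas under v-t.
0–3 s: v = 0 at t = 2.4 s; triangle areas 9.6 + 0.6 = 10.2 cm
3–4 s: |½(-2 + -3)(1)| = 2.5 cm
4–7 s: v = 0 at t = 5.8 s; triangle areas 2.7 + 1.2 = 3.9 cm
7–13 s: |½(2 + 6)(6)| = 24 cm
Total distance = 40.6 cm

40.6 cm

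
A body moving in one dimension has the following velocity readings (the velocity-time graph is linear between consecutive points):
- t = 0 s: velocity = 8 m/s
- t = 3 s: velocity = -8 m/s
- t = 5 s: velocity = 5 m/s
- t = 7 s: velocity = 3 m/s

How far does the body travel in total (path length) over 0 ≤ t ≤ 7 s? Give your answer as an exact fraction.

349/13 m

Total distance travelled is ∫|v| dt — sum the magnitudes of each area piece.
0–3 s: v = 0 at t = 1.5 s; triangle areas 6 + 6 = 12 m
3–5 s: v = 0 at t = 55/13 s; triangle areas 64/13 + 25/13 = 89/13 m
5–7 s: |½(5 + 3)(2)| = 8 m
Total distance = 349/13 m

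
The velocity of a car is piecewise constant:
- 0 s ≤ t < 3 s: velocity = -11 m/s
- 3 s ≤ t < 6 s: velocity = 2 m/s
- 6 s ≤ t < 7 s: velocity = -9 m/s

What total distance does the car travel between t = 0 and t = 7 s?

48 m

Total distance travelled is ∫|v| dt — sum the magnitudes of each area piece.
0–3 s: |-11| × 3 = 33 m
3–6 s: |2| × 3 = 6 m
6–7 s: |-9| × 1 = 9 m
Total distance = 48 m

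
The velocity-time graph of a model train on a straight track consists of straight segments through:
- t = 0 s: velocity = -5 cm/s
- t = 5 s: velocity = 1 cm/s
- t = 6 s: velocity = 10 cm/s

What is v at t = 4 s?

On 0–5 s the graph is linear from -5 to 1 cm/s: v(4) = -5 + (1 − -5)·(4 − 0)/(5 − 0) = -0.2 cm/s.

-0.2 cm/s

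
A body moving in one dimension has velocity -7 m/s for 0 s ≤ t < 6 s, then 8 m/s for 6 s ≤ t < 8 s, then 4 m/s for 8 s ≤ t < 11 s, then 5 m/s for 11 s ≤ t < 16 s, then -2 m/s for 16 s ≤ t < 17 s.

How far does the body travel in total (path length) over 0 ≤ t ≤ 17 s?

Total distance travelled is ∫|v| dt — sum the magnitudes of each area piece.
0–6 s: |-7| × 6 = 42 m
6–8 s: |8| × 2 = 16 m
8–11 s: |4| × 3 = 12 m
11–16 s: |5| × 5 = 25 m
16–17 s: |-2| × 1 = 2 m
Total distance = 97 m

97 m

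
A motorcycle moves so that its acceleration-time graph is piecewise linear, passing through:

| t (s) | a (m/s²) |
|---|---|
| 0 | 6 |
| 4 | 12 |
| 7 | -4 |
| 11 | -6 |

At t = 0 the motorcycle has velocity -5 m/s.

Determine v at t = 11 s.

23 m/s

Δv equals the area under the a-t graph; then v = v₀ + Δv.
0–4 s: ½(6 + 12)(4) = 36 m/s
4–7 s: ½(12 + -4)(3) = 12 m/s
7–11 s: ½(-4 + -6)(4) = -20 m/s
Δv = 28 m/s, so v(11) = -5 + (28) = 23 m/s.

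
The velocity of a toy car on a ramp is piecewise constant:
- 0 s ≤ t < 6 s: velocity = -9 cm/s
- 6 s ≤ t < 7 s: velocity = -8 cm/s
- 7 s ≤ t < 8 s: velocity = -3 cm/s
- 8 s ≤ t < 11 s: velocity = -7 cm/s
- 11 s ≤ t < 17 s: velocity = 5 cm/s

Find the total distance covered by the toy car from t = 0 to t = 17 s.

Distance (not displacement) is the total path length: add the absolute areas under v-t.
0–6 s: |-9| × 6 = 54 cm
6–7 s: |-8| × 1 = 8 cm
7–8 s: |-3| × 1 = 3 cm
8–11 s: |-7| × 3 = 21 cm
11–17 s: |5| × 6 = 30 cm
Total distance = 116 cm

116 cm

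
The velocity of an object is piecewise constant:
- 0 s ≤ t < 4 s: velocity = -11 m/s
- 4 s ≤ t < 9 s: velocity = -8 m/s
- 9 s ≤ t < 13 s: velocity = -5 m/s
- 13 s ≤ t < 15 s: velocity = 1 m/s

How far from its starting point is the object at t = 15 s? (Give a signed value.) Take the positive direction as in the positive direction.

Displacement is the signed area under the v-t curve.
0–4 s: -11 × 4 = -44 m
4–9 s: -8 × 5 = -40 m
9–13 s: -5 × 4 = -20 m
13–15 s: 1 × 2 = 2 m
Net displacement = -102 m

-102 m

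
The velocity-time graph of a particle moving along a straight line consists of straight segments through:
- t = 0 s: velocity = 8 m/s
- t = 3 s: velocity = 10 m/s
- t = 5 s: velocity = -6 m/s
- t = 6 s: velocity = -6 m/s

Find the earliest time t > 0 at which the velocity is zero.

v changes sign on 3–5 s (from 10 to -6); the graph is linear there, so v = 0 at t = 3 + (-10)·(5 − 3)/(-6 − 10) = 4.25 s.

t = 4.25 s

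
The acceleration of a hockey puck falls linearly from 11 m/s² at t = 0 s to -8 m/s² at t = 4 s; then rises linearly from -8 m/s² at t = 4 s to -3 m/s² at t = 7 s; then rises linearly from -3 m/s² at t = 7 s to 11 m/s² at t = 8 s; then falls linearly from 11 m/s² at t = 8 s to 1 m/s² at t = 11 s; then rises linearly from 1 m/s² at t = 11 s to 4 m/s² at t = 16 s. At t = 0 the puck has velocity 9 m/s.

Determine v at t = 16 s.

Δv equals the area under the a-t graph; then v = v₀ + Δv.
0–4 s: ½(11 + -8)(4) = 6 m/s
4–7 s: ½(-8 + -3)(3) = -16.5 m/s
7–8 s: ½(-3 + 11)(1) = 4 m/s
8–11 s: ½(11 + 1)(3) = 18 m/s
11–16 s: ½(1 + 4)(5) = 12.5 m/s
Δv = 24 m/s, so v(16) = 9 + (24) = 33 m/s.

33 m/s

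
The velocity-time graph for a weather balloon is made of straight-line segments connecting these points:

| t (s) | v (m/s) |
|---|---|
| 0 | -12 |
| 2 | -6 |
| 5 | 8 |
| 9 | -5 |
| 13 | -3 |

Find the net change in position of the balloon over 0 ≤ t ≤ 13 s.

Displacement is the signed area under the v-t curve.
0–2 s: ½(-12 + -6)(2) = -18 m
2–5 s: ½(-6 + 8)(3) = 3 m
5–9 s: ½(8 + -5)(4) = 6 m
9–13 s: ½(-5 + -3)(4) = -16 m
Net displacement = -25 m

-25 m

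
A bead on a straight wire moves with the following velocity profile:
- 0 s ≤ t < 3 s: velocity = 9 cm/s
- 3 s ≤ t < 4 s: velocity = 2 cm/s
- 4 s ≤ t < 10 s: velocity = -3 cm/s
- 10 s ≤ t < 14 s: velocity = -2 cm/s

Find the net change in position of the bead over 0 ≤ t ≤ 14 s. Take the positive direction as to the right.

3 cm

Displacement is the signed area under the v-t curve.
0–3 s: 9 × 3 = 27 cm
3–4 s: 2 × 1 = 2 cm
4–10 s: -3 × 6 = -18 cm
10–14 s: -2 × 4 = -8 cm
Net displacement = 3 cm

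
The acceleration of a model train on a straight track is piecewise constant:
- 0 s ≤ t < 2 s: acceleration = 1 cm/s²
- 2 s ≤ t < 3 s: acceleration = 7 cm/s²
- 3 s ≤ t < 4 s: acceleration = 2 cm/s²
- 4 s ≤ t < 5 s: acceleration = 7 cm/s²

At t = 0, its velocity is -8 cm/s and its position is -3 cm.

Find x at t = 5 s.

On each constant-a segment, Δv = aΔt and Δx = v₀Δt + ½aΔt²; chain segment to segment.
0–2 s: v starts -8 cm/s; Δx = -8·2 + ½·1·2² = -14 cm; v ends -6 cm/s.
2–3 s: v starts -6 cm/s; Δx = -6·1 + ½·7·1² = -2.5 cm; v ends 1 cm/s.
3–4 s: v starts 1 cm/s; Δx = 1·1 + ½·2·1² = 2 cm; v ends 3 cm/s.
4–5 s: v starts 3 cm/s; Δx = 3·1 + ½·7·1² = 6.5 cm; v ends 10 cm/s.
x(5) = -3 + Σ Δx = -11 cm.

-11 cm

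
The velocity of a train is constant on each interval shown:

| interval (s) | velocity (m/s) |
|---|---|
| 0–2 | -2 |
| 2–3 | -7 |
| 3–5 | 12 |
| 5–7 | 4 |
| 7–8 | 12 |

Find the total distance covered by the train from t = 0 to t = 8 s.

Distance (not displacement) is the total path length: add the absolute areas under v-t.
0–2 s: |-2| × 2 = 4 m
2–3 s: |-7| × 1 = 7 m
3–5 s: |12| × 2 = 24 m
5–7 s: |4| × 2 = 8 m
7–8 s: |12| × 1 = 12 m
Total distance = 55 m

55 m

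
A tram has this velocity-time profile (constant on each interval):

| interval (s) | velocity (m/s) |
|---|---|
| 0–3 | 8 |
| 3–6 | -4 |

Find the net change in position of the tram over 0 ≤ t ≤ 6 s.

12 m

Displacement is the signed area under the v-t curve.
0–3 s: 8 × 3 = 24 m
3–6 s: -4 × 3 = -12 m
Net displacement = 12 m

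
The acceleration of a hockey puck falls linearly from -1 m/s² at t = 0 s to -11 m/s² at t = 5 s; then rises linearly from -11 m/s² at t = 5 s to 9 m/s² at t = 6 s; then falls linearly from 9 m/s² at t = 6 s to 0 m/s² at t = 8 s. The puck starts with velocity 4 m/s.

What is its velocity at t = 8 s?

Δv equals the area under the a-t graph; then v = v₀ + Δv.
0–5 s: ½(-1 + -11)(5) = -30 m/s
5–6 s: ½(-11 + 9)(1) = -1 m/s
6–8 s: ½(9 + 0)(2) = 9 m/s
Δv = -22 m/s, so v(8) = 4 + (-22) = -18 m/s.

-18 m/s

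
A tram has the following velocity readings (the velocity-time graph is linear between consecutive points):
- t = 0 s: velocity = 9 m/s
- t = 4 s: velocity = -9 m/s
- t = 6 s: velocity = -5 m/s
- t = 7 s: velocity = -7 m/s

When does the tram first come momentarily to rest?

t = 2 s

v changes sign on 0–4 s (from 9 to -9); the graph is linear there, so v = 0 at t = 0 + (-9)·(4 − 0)/(-9 − 9) = 2 s.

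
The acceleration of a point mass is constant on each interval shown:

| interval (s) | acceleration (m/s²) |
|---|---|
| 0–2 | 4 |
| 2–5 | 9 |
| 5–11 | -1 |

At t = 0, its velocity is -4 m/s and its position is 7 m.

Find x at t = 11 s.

On each constant-a segment, Δv = aΔt and Δx = v₀Δt + ½aΔt²; chain segment to segment.
0–2 s: v starts -4 m/s; Δx = -4·2 + ½·4·2² = 0 m; v ends 4 m/s.
2–5 s: v starts 4 m/s; Δx = 4·3 + ½·9·3² = 52.5 m; v ends 31 m/s.
5–11 s: v starts 31 m/s; Δx = 31·6 + ½·-1·6² = 168 m; v ends 25 m/s.
x(11) = 7 + Σ Δx = 227.5 m.

227.5 m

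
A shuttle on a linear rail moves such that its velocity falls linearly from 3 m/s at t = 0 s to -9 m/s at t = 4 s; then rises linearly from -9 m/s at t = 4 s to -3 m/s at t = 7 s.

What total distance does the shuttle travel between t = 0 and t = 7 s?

Distance (not displacement) is the total path length: add the absolute areas under v-t.
0–4 s: v = 0 at t = 1 s; triangle areas 1.5 + 13.5 = 15 m
4–7 s: |½(-9 + -3)(3)| = 18 m
Total distance = 33 m

33 m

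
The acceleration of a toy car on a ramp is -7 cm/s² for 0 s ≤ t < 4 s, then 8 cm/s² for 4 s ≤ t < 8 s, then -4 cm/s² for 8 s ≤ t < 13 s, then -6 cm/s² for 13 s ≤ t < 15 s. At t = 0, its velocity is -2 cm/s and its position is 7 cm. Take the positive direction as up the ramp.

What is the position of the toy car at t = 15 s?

On each constant-a segment, Δv = aΔt and Δx = v₀Δt + ½aΔt²; chain segment to segment.
0–4 s: v starts -2 cm/s; Δx = -2·4 + ½·-7·4² = -64 cm; v ends -30 cm/s.
4–8 s: v starts -30 cm/s; Δx = -30·4 + ½·8·4² = -56 cm; v ends 2 cm/s.
8–13 s: v starts 2 cm/s; Δx = 2·5 + ½·-4·5² = -40 cm; v ends -18 cm/s.
13–15 s: v starts -18 cm/s; Δx = -18·2 + ½·-6·2² = -48 cm; v ends -30 cm/s.
x(15) = 7 + Σ Δx = -201 cm.

-201 cm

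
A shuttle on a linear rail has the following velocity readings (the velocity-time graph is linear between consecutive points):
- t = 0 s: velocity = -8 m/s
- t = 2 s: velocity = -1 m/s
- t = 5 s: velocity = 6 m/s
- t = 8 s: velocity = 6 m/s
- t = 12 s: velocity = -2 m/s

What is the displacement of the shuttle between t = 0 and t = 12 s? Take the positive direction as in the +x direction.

24.5 m

Displacement is the signed area under the v-t curve.
0–2 s: ½(-8 + -1)(2) = -9 m
2–5 s: ½(-1 + 6)(3) = 7.5 m
5–8 s: 6 × 3 = 18 m
8–12 s: ½(6 + -2)(4) = 8 m
Net displacement = 24.5 m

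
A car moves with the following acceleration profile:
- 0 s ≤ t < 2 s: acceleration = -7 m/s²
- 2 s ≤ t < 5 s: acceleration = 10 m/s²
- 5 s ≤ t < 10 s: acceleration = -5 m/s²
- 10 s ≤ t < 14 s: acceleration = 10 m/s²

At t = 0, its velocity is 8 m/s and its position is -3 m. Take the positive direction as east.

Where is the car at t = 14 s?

159.5 m

On each constant-a segment, Δv = aΔt and Δx = v₀Δt + ½aΔt²; chain segment to segment.
0–2 s: v starts 8 m/s; Δx = 8·2 + ½·-7·2² = 2 m; v ends -6 m/s.
2–5 s: v starts -6 m/s; Δx = -6·3 + ½·10·3² = 27 m; v ends 24 m/s.
5–10 s: v starts 24 m/s; Δx = 24·5 + ½·-5·5² = 57.5 m; v ends -1 m/s.
10–14 s: v starts -1 m/s; Δx = -1·4 + ½·10·4² = 76 m; v ends 39 m/s.
x(14) = -3 + Σ Δx = 159.5 m.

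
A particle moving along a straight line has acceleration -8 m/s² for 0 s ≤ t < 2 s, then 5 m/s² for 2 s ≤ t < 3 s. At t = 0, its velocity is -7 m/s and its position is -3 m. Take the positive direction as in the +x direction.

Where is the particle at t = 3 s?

-53.5 m

On each constant-a segment, Δv = aΔt and Δx = v₀Δt + ½aΔt²; chain segment to segment.
0–2 s: v starts -7 m/s; Δx = -7·2 + ½·-8·2² = -30 m; v ends -23 m/s.
2–3 s: v starts -23 m/s; Δx = -23·1 + ½·5·1² = -20.5 m; v ends -18 m/s.
x(3) = -3 + Σ Δx = -53.5 m.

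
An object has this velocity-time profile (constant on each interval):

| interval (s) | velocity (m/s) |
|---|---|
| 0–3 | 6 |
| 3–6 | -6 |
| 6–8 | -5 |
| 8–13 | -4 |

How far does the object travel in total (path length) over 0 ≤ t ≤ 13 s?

Distance (not displacement) is the total path length: add the absolute areas under v-t.
0–3 s: |6| × 3 = 18 m
3–6 s: |-6| × 3 = 18 m
6–8 s: |-5| × 2 = 10 m
8–13 s: |-4| × 5 = 20 m
Total distance = 66 m

66 m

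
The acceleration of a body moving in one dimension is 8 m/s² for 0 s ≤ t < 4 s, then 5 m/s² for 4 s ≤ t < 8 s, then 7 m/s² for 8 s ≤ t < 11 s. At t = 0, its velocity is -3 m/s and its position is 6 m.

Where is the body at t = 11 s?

392.5 m

On each constant-a segment, Δv = aΔt and Δx = v₀Δt + ½aΔt²; chain segment to segment.
0–4 s: v starts -3 m/s; Δx = -3·4 + ½·8·4² = 52 m; v ends 29 m/s.
4–8 s: v starts 29 m/s; Δx = 29·4 + ½·5·4² = 156 m; v ends 49 m/s.
8–11 s: v starts 49 m/s; Δx = 49·3 + ½·7·3² = 178.5 m; v ends 70 m/s.
x(11) = 6 + Σ Δx = 392.5 m.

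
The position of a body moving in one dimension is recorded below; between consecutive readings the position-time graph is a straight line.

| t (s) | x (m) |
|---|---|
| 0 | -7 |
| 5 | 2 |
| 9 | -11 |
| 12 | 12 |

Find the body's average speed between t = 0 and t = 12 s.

Average speed = (total path length)/(elapsed time); on a piecewise-linear x-t graph the path length is Σ|Δx|.
0–5 s: |Δx| = |2 − -7| = 9 m
5–9 s: |Δx| = |-11 − 2| = 13 m
9–12 s: |Δx| = |12 − -11| = 23 m
Total path = 45 m; average speed = 45/12 = 3.75 m/s.

3.75 m/s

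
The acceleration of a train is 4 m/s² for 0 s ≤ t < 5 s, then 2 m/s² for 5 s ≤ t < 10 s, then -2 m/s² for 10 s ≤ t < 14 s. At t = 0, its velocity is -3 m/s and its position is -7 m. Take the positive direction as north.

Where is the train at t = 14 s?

On each constant-a segment, Δv = aΔt and Δx = v₀Δt + ½aΔt²; chain segment to segment.
0–5 s: v starts -3 m/s; Δx = -3·5 + ½·4·5² = 35 m; v ends 17 m/s.
5–10 s: v starts 17 m/s; Δx = 17·5 + ½·2·5² = 110 m; v ends 27 m/s.
10–14 s: v starts 27 m/s; Δx = 27·4 + ½·-2·4² = 92 m; v ends 19 m/s.
x(14) = -7 + Σ Δx = 230 m.

230 m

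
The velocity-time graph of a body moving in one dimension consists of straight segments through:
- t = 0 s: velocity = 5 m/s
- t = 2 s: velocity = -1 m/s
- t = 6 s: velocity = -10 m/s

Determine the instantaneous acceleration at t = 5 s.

Acceleration is the slope of the v-t graph on 2–6 s: (-10 − -1)/(6 − 2) = -2.25 m/s².

-2.25 m/s²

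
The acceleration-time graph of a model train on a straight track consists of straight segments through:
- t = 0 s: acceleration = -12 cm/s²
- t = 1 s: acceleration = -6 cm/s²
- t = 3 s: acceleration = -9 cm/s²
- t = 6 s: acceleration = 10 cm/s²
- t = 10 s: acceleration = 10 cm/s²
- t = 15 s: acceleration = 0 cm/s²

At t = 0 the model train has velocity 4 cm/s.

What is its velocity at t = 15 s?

46.5 cm/s

Δv equals the area under the a-t graph; then v = v₀ + Δv.
0–1 s: ½(-12 + -6)(1) = -9 cm/s
1–3 s: ½(-6 + -9)(2) = -15 cm/s
3–6 s: ½(-9 + 10)(3) = 1.5 cm/s
6–10 s: 10 × 4 = 40 cm/s
10–15 s: ½(10 + 0)(5) = 25 cm/s
Δv = 42.5 cm/s, so v(15) = 4 + (42.5) = 46.5 cm/s.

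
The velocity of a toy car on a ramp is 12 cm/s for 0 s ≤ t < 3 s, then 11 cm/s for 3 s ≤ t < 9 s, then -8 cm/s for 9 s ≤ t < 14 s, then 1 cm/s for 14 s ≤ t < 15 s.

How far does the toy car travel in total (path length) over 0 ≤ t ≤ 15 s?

Total distance travelled is ∫|v| dt — sum the magnitudes of each area piece.
0–3 s: |12| × 3 = 36 cm
3–9 s: |11| × 6 = 66 cm
9–14 s: |-8| × 5 = 40 cm
14–15 s: |1| × 1 = 1 cm
Total distance = 143 cm

143 cm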